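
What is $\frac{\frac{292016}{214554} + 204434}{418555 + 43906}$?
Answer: $\frac{21931212226}{49611428697} \approx 0.44206$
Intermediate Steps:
$\frac{\frac{292016}{214554} + 204434}{418555 + 43906} = \frac{292016 \cdot \frac{1}{214554} + 204434}{462461} = \left(\frac{146008}{107277} + 204434\right) \frac{1}{462461} = \frac{21931212226}{107277} \cdot \frac{1}{462461} = \frac{21931212226}{49611428697}$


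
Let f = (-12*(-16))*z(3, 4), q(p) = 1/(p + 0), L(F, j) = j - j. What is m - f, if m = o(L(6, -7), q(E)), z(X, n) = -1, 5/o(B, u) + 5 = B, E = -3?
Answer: 191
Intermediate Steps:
L(F, j) = 0
q(p) = 1/p
o(B, u) = 5/(-5 + B)
m = -1 (m = 5/(-5 + 0) = 5/(-5) = 5*(-⅕) = -1)
f = -192 (f = -12*(-16)*(-1) = 192*(-1) = -192)
m - f = -1 - 1*(-192) = -1 + 192 = 191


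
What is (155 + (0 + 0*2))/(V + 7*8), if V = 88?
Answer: 155/144 ≈ 1.0764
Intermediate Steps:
(155 + (0 + 0*2))/(V + 7*8) = (155 + (0 + 0*2))/(88 + 7*8) = (155 + (0 + 0))/(88 + 56) = (155 + 0)/144 = (1/144)*155 = 155/144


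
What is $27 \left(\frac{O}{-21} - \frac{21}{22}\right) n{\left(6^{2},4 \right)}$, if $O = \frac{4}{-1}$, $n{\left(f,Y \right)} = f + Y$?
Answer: $- \frac{63540}{77} \approx -825.19$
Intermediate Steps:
$n{\left(f,Y \right)} = Y + f$
$O = -4$ ($O = 4 \left(-1\right) = -4$)
$27 \left(\frac{O}{-21} - \frac{21}{22}\right) n{\left(6^{2},4 \right)} = 27 \left(- \frac{4}{-21} - \frac{21}{22}\right) \left(4 + 6^{2}\right) = 27 \left(\left(-4\right) \left(- \frac{1}{21}\right) - \frac{21}{22}\right) \left(4 + 36\right) = 27 \left(\frac{4}{21} - \frac{21}{22}\right) 40 = 27 \left(- \frac{353}{462}\right) 40 = \left(- \frac{3177}{154}\right) 40 = - \frac{63540}{77}$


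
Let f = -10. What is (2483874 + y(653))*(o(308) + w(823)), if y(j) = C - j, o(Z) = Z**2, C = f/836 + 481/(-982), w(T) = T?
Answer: 24383497599323909/102619 ≈ 2.3761e+11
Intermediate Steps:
C = -51492/102619 (C = -10/836 + 481/(-982) = -10*1/836 + 481*(-1/982) = -5/418 - 481/982 = -51492/102619 ≈ -0.50178)
y(j) = -51492/102619 - j
(2483874 + y(653))*(o(308) + w(823)) = (2483874 + (-51492/102619 - 1*653))*(308**2 + 823) = (2483874 + (-51492/102619 - 653))*(94864 + 823) = (2483874 - 67061699/102619)*95687 = (254825604307/102619)*95687 = 24383497599323909/102619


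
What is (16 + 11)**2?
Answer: 729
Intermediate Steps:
(16 + 11)**2 = 27**2 = 729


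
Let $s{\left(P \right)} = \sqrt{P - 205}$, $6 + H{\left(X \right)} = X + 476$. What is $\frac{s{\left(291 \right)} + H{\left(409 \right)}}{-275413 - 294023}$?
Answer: $- \frac{293}{189812} - \frac{\sqrt{86}}{569436} \approx -0.0015599$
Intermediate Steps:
$H{\left(X \right)} = 470 + X$ ($H{\left(X \right)} = -6 + \left(X + 476\right) = -6 + \left(476 + X\right) = 470 + X$)
$s{\left(P \right)} = \sqrt{-205 + P}$
$\frac{s{\left(291 \right)} + H{\left(409 \right)}}{-275413 - 294023} = \frac{\sqrt{-205 + 291} + \left(470 + 409\right)}{-275413 - 294023} = \frac{\sqrt{86} + 879}{-569436} = \left(879 + \sqrt{86}\right) \left(- \frac{1}{569436}\right) = - \frac{293}{189812} - \frac{\sqrt{86}}{569436}$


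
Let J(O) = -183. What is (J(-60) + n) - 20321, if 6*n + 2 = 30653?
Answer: -30791/2 ≈ -15396.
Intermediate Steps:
n = 10217/2 (n = -⅓ + (⅙)*30653 = -⅓ + 30653/6 = 10217/2 ≈ 5108.5)
(J(-60) + n) - 20321 = (-183 + 10217/2) - 20321 = 9851/2 - 20321 = -30791/2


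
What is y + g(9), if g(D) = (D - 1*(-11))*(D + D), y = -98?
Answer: 262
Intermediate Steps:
g(D) = 2*D*(11 + D) (g(D) = (D + 11)*(2*D) = (11 + D)*(2*D) = 2*D*(11 + D))
y + g(9) = -98 + 2*9*(11 + 9) = -98 + 2*9*20 = -98 + 360 = 262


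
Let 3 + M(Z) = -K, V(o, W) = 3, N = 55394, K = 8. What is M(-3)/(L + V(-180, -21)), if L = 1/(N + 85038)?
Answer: -1544752/421297 ≈ -3.6667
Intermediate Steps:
M(Z) = -11 (M(Z) = -3 - 1*8 = -3 - 8 = -11)
L = 1/140432 (L = 1/(55394 + 85038) = 1/140432 ≈ 7.1209e-6)
M(-3)/(L + V(-180, -21)) = -11/(1/140432 + 3) = -11/(421297/140432) = (140432/421297)*(-11) = -1544752/421297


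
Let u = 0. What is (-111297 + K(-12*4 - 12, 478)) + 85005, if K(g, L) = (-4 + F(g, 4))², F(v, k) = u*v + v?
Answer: -22196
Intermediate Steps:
F(v, k) = v (F(v, k) = 0*v + v = 0 + v = v)
K(g, L) = (-4 + g)²
(-111297 + K(-12*4 - 12, 478)) + 85005 = (-111297 + (-4 + (-12*4 - 12))²) + 85005 = (-111297 + (-4 + (-48 - 12))²) + 85005 = (-111297 + (-4 - 60)²) + 85005 = (-111297 + (-64)²) + 85005 = (-111297 + 4096) + 85005 = -107201 + 85005 = -22196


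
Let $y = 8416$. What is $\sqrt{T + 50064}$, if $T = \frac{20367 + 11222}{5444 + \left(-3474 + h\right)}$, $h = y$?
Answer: $\frac{\sqrt{600075722122}}{3462} \approx 223.76$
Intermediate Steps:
$h = 8416$
$T = \frac{31589}{10386}$ ($T = \frac{20367 + 11222}{5444 + \left(-3474 + 8416\right)} = \frac{31589}{5444 + 4942} = \frac{31589}{10386} \approx 3.0415$)
$\sqrt{T + 50064} = \sqrt{\frac{31589}{10386} + 50064} = \sqrt{\frac{519996293}{10386}} = \frac{\sqrt{600075722122}}{3462}$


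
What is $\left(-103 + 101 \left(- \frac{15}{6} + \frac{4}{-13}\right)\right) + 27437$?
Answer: $\frac{703311}{26} \approx 27050.0$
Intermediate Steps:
$\left(-103 + 101 \left(- \frac{15}{6} + \frac{4}{-13}\right)\right) + 27437 = \left(-103 + 101 \left(\left(-15\right) \frac{1}{6} + 4 \left(- \frac{1}{13}\right)\right)\right) + 27437 = \left(-103 + 101 \left(- \frac{5}{2} - \frac{4}{13}\right)\right) + 27437 = \left(-103 + 101 \left(- \frac{73}{26}\right)\right) + 27437 = \left(-103 - \frac{7373}{26}\right) + 27437 = - \frac{10051}{26} + 27437 = \frac{703311}{26}$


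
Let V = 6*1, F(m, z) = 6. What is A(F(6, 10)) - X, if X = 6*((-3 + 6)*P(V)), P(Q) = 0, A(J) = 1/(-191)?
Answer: -1/191 ≈ -0.0052356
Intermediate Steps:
V = 6
A(J) = -1/191
X = 0 (X = 6*((-3 + 6)*0) = 6*(3*0) = 6*0 = 0)
A(F(6, 10)) - X = -1/191 - 1*0 = -1/191 + 0 = -1/191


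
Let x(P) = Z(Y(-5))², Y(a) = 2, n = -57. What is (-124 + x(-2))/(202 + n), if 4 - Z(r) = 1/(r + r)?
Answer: -1759/2320 ≈ -0.75819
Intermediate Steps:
Z(r) = 4 - 1/(2*r) (Z(r) = 4 - 1/(r + r) = 4 - 1/(2*r))
x(P) = 225/16 (x(P) = (4 - ½/2)² = (4 - ½*½)² = (4 - ¼)² = (15/4)² = 225/16)
(-124 + x(-2))/(202 + n) = (-124 + 225/16)/(202 - 57) = -1759/16/145 = -1759/16*1/145 = -1759/2320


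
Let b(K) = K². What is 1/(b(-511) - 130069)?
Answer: 1/131052 ≈ 7.6306e-6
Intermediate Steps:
1/(b(-511) - 130069) = 1/((-511)² - 130069) = 1/(261121 - 130069) = 1/131052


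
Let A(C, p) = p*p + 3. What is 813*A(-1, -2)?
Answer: 5691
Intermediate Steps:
A(C, p) = 3 + p² (A(C, p) = p² + 3 = 3 + p²)
813*A(-1, -2) = 813*(3 + (-2)²) = 813*(3 + 4) = 813*7 = 5691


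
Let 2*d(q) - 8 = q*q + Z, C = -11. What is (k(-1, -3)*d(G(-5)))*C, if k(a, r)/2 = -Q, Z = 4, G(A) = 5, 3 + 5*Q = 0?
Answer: -1221/5 ≈ -244.20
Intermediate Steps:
Q = -⅗ (Q = -⅗ + (⅕)*0 = -⅗ + 0 = -⅗ ≈ -0.60000)
k(a, r) = 6/5 (k(a, r) = 2*(-1*(-⅗)) = 2*(⅗) = 6/5)
d(q) = 6 + q²/2 (d(q) = 4 + (q*q + 4)/2 = 4 + (q² + 4)/2 = 4 + (4 + q²)/2 = 4 + (2 + q²/2) = 6 + q²/2)
(k(-1, -3)*d(G(-5)))*C = (6*(6 + (½)*5²)/5)*(-11) = (6*(6 + (½)*25)/5)*(-11) = (6*(6 + 25/2)/5)*(-11) = ((6/5)*(37/2))*(-11) = (111/5)*(-11) = -1221/5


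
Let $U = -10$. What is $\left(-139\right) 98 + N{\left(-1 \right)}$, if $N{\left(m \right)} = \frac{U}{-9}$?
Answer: $- \frac{122588}{9} \approx -13621.0$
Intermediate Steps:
$N{\left(m \right)} = \frac{10}{9}$ ($N{\left(m \right)} = - \frac{10}{-9} = \left(-10\right) \left(- \frac{1}{9}\right) = \frac{10}{9}$)
$\left(-139\right) 98 + N{\left(-1 \right)} = \left(-139\right) 98 + \frac{10}{9} = -13622 + \frac{10}{9} = - \frac{122588}{9}$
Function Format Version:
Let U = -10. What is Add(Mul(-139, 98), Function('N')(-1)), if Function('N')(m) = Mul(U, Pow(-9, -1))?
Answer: Rational(-122588, 9) ≈ -13621.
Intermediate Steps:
Function('N')(m) = Rational(10, 9) (Function('N')(m) = Mul(-10, Pow(-9, -1)) = Mul(-10, Rational(-1, 9)) = Rational(10, 9))
Add(Mul(-139, 98), Function('N')(-1)) = Add(Mul(-139, 98), Rational(10, 9)) = Add(-13622, Rational(10, 9)) = Rational(-122588, 9)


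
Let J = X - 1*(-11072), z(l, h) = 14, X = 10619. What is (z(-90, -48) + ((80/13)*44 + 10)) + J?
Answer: 285815/13 ≈ 21986.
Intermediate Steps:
J = 21691 (J = 10619 - 1*(-11072) = 10619 + 11072 = 21691)
(z(-90, -48) + ((80/13)*44 + 10)) + J = (14 + ((80/13)*44 + 10)) + 21691 = (14 + (3520/13 + 10)) + 21691 = (14 + 3650/13) + 21691 = 3832/13 + 21691 = 285815/13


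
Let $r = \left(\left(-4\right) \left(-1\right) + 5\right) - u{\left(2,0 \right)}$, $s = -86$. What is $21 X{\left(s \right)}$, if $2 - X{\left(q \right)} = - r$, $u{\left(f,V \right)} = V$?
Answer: $231$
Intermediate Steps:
$r = 9$ ($r = \left(\left(-4\right) \left(-1\right) + 5\right) - 0 = \left(4 + 5\right) + 0 = 9 + 0 = 9$)
$X{\left(q \right)} = 11$ ($X{\left(q \right)} = 2 - \left(-1\right) 9 = 2 - -9 = 2 + 9 = 11$)
$21 X{\left(s \right)} = 21 \cdot 11 = 231$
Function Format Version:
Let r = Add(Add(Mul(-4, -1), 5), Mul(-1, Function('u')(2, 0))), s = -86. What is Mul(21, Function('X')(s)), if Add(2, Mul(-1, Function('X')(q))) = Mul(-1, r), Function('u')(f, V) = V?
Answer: 231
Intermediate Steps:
r = 9 (r = Add(Add(Mul(-4, -1), 5), Mul(-1, 0)) = Add(Add(4, 5), 0) = Add(9, 0) = 9)
Function('X')(q) = 11 (Function('X')(q) = Add(2, Mul(-1, Mul(-1, 9))) = Add(2, Mul(-1, -9)) = Add(2, 9) = 11)
Mul(21, Function('X')(s)) = Mul(21, 11) = 231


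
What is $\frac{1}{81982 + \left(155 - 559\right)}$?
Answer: $\frac{1}{81578} \approx 1.2258 \cdot 10^{-5}$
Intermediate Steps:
$\frac{1}{81982 + \left(155 - 559\right)} = \frac{1}{81982 - 404} = \frac{1}{81578}$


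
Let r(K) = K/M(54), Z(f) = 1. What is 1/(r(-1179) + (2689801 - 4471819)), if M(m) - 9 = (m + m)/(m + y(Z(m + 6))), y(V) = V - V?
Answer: -11/19603377 ≈ -5.6113e-7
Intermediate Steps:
y(V) = 0
M(m) = 11 (M(m) = 9 + (m + m)/(m + 0) = 9 + (2*m)/m = 9 + 2 = 11)
r(K) = K/11
1/(r(-1179) + (2689801 - 4471819)) = 1/((1/11)*(-1179) + (2689801 - 4471819)) = 1/(-1179/11 - 1782018) = 1/(-19603377/11) = -11/19603377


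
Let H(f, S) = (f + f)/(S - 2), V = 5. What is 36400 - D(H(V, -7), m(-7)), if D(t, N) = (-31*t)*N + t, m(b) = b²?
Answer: 104140/3 ≈ 34713.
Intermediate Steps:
H(f, S) = 2*f/(-2 + S) (H(f, S) = (2*f)/(-2 + S) = 2*f/(-2 + S))
D(t, N) = t - 31*N*t (D(t, N) = -31*N*t + t = t - 31*N*t)
36400 - D(H(V, -7), m(-7)) = 36400 - 2*5/(-2 - 7)*(1 - 31*(-7)²) = 36400 - 2*5/(-9)*(1 - 31*49) = 36400 - 2*5*(-⅑)*(1 - 1519) = 36400 - (-10)*(-1518)/9 = 36400 - 1*5060/3 = 36400 - 5060/3 = 104140/3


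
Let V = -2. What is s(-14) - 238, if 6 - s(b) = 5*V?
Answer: -222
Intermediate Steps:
s(b) = 16 (s(b) = 6 - 5*(-2) = 6 - 1*(-10) = 6 + 10 = 16)
s(-14) - 238 = 16 - 238 = -222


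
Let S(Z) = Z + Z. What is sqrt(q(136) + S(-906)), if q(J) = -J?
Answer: 2*I*sqrt(487) ≈ 44.136*I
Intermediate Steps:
S(Z) = 2*Z
sqrt(q(136) + S(-906)) = sqrt(-1*136 + 2*(-906)) = sqrt(-136 - 1812) = sqrt(-1948) = 2*I*sqrt(487)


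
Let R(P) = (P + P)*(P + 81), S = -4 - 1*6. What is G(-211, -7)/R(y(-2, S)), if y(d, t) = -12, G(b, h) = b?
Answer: 211/1656 ≈ 0.12742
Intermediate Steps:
S = -10 (S = -4 - 6 = -10)
R(P) = 2*P*(81 + P) (R(P) = (2*P)*(81 + P) = 2*P*(81 + P))
G(-211, -7)/R(y(-2, S)) = -211*(-1/(24*(81 - 12))) = -211/(2*(-12)*69) = -211/(-1656) = -211*(-1/1656) = 211/1656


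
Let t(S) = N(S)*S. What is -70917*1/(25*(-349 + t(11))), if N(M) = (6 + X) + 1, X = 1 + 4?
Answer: 10131/775 ≈ 13.072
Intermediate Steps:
X = 5
N(M) = 12 (N(M) = (6 + 5) + 1 = 11 + 1 = 12)
t(S) = 12*S
-70917*1/(25*(-349 + t(11))) = -70917*1/(25*(-349 + 12*11)) = -70917*1/(25*(-349 + 132)) = -70917/((-217*25)) = -70917/(-5425) = -70917*(-1/5425) = 10131/775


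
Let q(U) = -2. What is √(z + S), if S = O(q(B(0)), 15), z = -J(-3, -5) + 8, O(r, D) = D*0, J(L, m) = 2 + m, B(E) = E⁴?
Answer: √11 ≈ 3.3166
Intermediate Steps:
O(r, D) = 0
z = 11 (z = -(2 - 5) + 8 = -1*(-3) + 8 = 3 + 8 = 11)
S = 0
√(z + S) = √(11 + 0) = √11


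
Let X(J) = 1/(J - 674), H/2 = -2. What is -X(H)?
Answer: 1/678 ≈ 0.0014749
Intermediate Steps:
H = -4 (H = 2*(-2) = -4)
X(J) = 1/(-674 + J)
-X(H) = -1/(-674 - 4) = -1/(-678) = -1*(-1/678) = 1/678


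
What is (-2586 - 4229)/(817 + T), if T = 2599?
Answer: -6815/3416 ≈ -1.9950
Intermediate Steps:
(-2586 - 4229)/(817 + T) = (-2586 - 4229)/(817 + 2599) = -6815/3416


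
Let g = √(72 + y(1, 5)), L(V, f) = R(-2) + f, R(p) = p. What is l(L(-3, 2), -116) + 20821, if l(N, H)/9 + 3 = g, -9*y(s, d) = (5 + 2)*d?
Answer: 20794 + 3*√613 ≈ 20868.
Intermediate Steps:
y(s, d) = -7*d/9 (y(s, d) = -(5 + 2)*d/9 = -7*d/9)
L(V, f) = -2 + f
g = √613/3 (g = √(72 - 7/9*5) = √(72 - 35/9) = √(613/9) = √613/3 ≈ 8.2529)
l(N, H) = -27 + 3*√613 (l(N, H) = -27 + 9*(√613/3) = -27 + 3*√613)
l(L(-3, 2), -116) + 20821 = (-27 + 3*√613) + 20821 = 20794 + 3*√613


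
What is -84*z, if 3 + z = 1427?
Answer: -119616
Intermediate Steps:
z = 1424 (z = -3 + 1427 = 1424)
-84*z = -84*1424 = -119616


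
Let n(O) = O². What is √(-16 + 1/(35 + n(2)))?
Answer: I*√24297/39 ≈ 3.9968*I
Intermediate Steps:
√(-16 + 1/(35 + n(2))) = √(-16 + 1/(35 + 2²)) = √(-16 + 1/(35 + 4)) = √(-16 + 1/39) = √(-623/39) = I*√24297/39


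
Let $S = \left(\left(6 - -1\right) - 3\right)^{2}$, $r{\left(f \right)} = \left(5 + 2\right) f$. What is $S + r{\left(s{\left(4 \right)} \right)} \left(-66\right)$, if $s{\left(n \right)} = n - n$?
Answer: $16$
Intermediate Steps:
$s{\left(n \right)} = 0$
$r{\left(f \right)} = 7 f$
$S = 16$ ($S = \left(\left(6 + 1\right) - 3\right)^{2} = \left(7 - 3\right)^{2} = 4^{2} = 16$)
$S + r{\left(s{\left(4 \right)} \right)} \left(-66\right) = 16 + 7 \cdot 0 \left(-66\right) = 16 + 0 \left(-66\right) = 16 + 0 = 16$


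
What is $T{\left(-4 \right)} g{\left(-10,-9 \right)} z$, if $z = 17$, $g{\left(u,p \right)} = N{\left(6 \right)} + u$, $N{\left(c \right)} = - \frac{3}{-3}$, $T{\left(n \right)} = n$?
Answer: $612$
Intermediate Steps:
$N{\left(c \right)} = 1$ ($N{\left(c \right)} = \left(-3\right) \left(- \frac{1}{3}\right) = 1$)
$g{\left(u,p \right)} = 1 + u$
$T{\left(-4 \right)} g{\left(-10,-9 \right)} z = - 4 \left(1 - 10\right) 17 = \left(-4\right) \left(-9\right) 17 = 36 \cdot 17 = 612$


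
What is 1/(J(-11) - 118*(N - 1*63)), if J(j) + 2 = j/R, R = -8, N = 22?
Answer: 8/38699 ≈ 0.00020672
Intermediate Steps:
J(j) = -2 - j/8 (J(j) = -2 + j/(-8) = -2 + j*(-⅛) = -2 - j/8)
1/(J(-11) - 118*(N - 1*63)) = 1/((-2 - ⅛*(-11)) - 118*(22 - 1*63)) = 1/((-2 + 11/8) - 118*(22 - 63)) = 1/(-5/8 - 118*(-41)) = 1/(-5/8 + 4838) = 1/(38699/8) = 8/38699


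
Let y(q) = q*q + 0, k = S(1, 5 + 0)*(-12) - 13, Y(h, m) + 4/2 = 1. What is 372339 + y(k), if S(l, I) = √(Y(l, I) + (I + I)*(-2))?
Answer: 369484 + 312*I*√21 ≈ 3.6948e+5 + 1429.8*I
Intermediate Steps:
Y(h, m) = -1 (Y(h, m) = -2 + 1 = -1)
S(l, I) = √(-1 - 4*I) (S(l, I) = √(-1 + (I + I)*(-2)) = √(-1 + (2*I)*(-2)) = √(-1 - 4*I))
k = -13 - 12*I*√21 (k = √(-1 - 4*(5 + 0))*(-12) - 13 = √(-1 - 4*5)*(-12) - 13 = √(-1 - 20)*(-12) - 13 = √(-21)*(-12) - 13 = (I*√21)*(-12) - 13 = -12*I*√21 - 13 = -13 - 12*I*√21 ≈ -13.0 - 54.991*I)
y(q) = q² (y(q) = q² + 0 = q²)
372339 + y(k) = 372339 + (-13 - 12*I*√21)²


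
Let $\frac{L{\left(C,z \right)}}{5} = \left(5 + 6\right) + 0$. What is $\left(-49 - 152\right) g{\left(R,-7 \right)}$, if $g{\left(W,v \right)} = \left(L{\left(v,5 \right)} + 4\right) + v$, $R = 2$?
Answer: $-10452$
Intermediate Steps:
$L{\left(C,z \right)} = 55$ ($L{\left(C,z \right)} = 5 \left(\left(5 + 6\right) + 0\right) = 5 \left(11 + 0\right) = 5 \cdot 11 = 55$)
$g{\left(W,v \right)} = 59 + v$ ($g{\left(W,v \right)} = \left(55 + 4\right) + v = 59 + v$)
$\left(-49 - 152\right) g{\left(R,-7 \right)} = \left(-49 - 152\right) \left(59 - 7\right) = \left(-201\right) 52 = -10452$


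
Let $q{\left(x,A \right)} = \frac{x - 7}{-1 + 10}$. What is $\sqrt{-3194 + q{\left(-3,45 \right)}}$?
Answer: $\frac{2 i \sqrt{7189}}{3} \approx 56.525 i$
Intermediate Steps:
$q{\left(x,A \right)} = - \frac{7}{9} + \frac{x}{9}$ ($q{\left(x,A \right)} = \frac{-7 + x}{9} = \left(-7 + x\right) \frac{1}{9} = - \frac{7}{9} + \frac{x}{9}$)
$\sqrt{-3194 + q{\left(-3,45 \right)}} = \sqrt{-3194 + \left(- \frac{7}{9} + \frac{1}{9} \left(-3\right)\right)} = \sqrt{-3194 - \frac{10}{9}} = \sqrt{- \frac{28756}{9}} = \frac{2 i \sqrt{7189}}{3}$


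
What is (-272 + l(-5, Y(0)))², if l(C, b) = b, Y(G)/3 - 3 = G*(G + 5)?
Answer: 69169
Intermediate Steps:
Y(G) = 9 + 3*G*(5 + G) (Y(G) = 9 + 3*(G*(G + 5)) = 9 + 3*(G*(5 + G)) = 9 + 3*G*(5 + G))
(-272 + l(-5, Y(0)))² = (-272 + (9 + 3*0² + 15*0))² = (-272 + (9 + 3*0 + 0))² = (-272 + (9 + 0 + 0))² = (-272 + 9)² = (-263)² = 69169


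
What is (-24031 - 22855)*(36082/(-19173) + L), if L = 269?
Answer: -34303505590/2739 ≈ -1.2524e+7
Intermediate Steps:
(-24031 - 22855)*(36082/(-19173) + L) = (-24031 - 22855)*(36082/(-19173) + 269) = -46886*(36082*(-1/19173) + 269) = -46886*(-36082/19173 + 269) = -46886*5121455/19173 = -34303505590/2739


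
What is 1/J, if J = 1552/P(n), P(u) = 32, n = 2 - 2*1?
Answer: 2/97 ≈ 0.020619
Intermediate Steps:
n = 0 (n = 2 - 2 = 0)
J = 97/2 (J = 1552/32 = 1552*(1/32) = 97/2 ≈ 48.500)
1/J = 1/(97/2) = 2/97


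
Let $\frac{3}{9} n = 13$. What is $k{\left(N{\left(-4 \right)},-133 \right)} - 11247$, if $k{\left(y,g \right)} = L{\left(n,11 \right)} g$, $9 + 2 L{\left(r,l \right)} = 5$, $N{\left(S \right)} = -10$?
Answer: $-10981$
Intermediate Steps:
$n = 39$ ($n = 3 \cdot 13 = 39$)
$L{\left(r,l \right)} = -2$ ($L{\left(r,l \right)} = - \frac{9}{2} + \frac{1}{2} \cdot 5 = - \frac{9}{2} + \frac{5}{2} = -2$)
$k{\left(y,g \right)} = - 2 g$
$k{\left(N{\left(-4 \right)},-133 \right)} - 11247 = \left(-2\right) \left(-133\right) - 11247 = 266 - 11247 = -10981$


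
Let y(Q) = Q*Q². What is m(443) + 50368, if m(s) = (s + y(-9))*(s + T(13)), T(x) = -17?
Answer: -71468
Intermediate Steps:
y(Q) = Q³
m(s) = (-729 + s)*(-17 + s) (m(s) = (s + (-9)³)*(s - 17) = (s - 729)*(-17 + s) = (-729 + s)*(-17 + s))
m(443) + 50368 = (12393 + 443² - 746*443) + 50368 = (12393 + 196249 - 330478) + 50368 = -121836 + 50368 = -71468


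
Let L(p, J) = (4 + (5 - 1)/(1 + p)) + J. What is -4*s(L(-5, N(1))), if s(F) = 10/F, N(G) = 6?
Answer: -40/9 ≈ -4.4444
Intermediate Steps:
L(p, J) = 4 + J + 4/(1 + p) (L(p, J) = (4 + 4/(1 + p)) + J = 4 + J + 4/(1 + p))
-4*s(L(-5, N(1))) = -40/((8 + 6 + 4*(-5) + 6*(-5))/(1 - 5)) = -40/((8 + 6 - 20 - 30)/(-4)) = -40/((-1/4*(-36))) = -40/9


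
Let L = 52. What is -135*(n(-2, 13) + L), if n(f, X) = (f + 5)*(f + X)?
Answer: -11475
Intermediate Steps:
n(f, X) = (5 + f)*(X + f)
-135*(n(-2, 13) + L) = -135*(((-2)² + 5*13 + 5*(-2) + 13*(-2)) + 52) = -135*((4 + 65 - 10 - 26) + 52) = -135*(33 + 52) = -135*85 = -11475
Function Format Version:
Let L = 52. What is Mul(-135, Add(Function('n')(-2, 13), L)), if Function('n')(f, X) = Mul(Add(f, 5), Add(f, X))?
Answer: -11475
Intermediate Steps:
Function('n')(f, X) = Mul(Add(5, f), Add(X, f))
Mul(-135, Add(Function('n')(-2, 13), L)) = Mul(-135, Add(Add(Pow(-2, 2), Mul(5, 13), Mul(5, -2), Mul(13, -2)), 52)) = Mul(-135, Add(Add(4, 65, -10, -26), 52)) = Mul(-135, Add(33, 52)) = Mul(-135, 85) = -11475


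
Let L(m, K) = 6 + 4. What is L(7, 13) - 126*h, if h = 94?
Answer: -11834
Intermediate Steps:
L(m, K) = 10
L(7, 13) - 126*h = 10 - 126*94 = 10 - 11844 = -11834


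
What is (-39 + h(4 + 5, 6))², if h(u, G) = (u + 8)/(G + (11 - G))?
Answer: 169744/121 ≈ 1402.8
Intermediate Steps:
h(u, G) = 8/11 + u/11 (h(u, G) = (8 + u)/11 = (8 + u)*(1/11) = 8/11 + u/11)
(-39 + h(4 + 5, 6))² = (-39 + (8/11 + (4 + 5)/11))² = (-39 + (8/11 + (1/11)*9))² = (-39 + (8/11 + 9/11))² = (-39 + 17/11)² = (-412/11)² = 169744/121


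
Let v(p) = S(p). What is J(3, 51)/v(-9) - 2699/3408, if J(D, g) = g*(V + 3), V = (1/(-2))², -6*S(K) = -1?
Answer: 3386557/3408 ≈ 993.71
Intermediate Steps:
S(K) = ⅙ (S(K) = -⅙*(-1) = ⅙)
v(p) = ⅙
V = ¼ (V = (-½)² = ¼ ≈ 0.25000)
J(D, g) = 13*g/4 (J(D, g) = g*(¼ + 3) = g*(13/4) = 13*g/4)
J(3, 51)/v(-9) - 2699/3408 = ((13/4)*51)/(⅙) - 2699/3408 = (663/4)*6 - 2699*1/3408 = 1989/2 - 2699/3408 = 3386557/3408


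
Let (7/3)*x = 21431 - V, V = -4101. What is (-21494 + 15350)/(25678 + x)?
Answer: -21504/128171 ≈ -0.16778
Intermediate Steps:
x = 76596/7 (x = 3*(21431 - 1*(-4101))/7 = 3*(21431 + 4101)/7 = (3/7)*25532 = 76596/7 ≈ 10942.)
(-21494 + 15350)/(25678 + x) = (-21494 + 15350)/(25678 + 76596/7) = -6144/256342/7 = -6144*7/256342 = -21504/128171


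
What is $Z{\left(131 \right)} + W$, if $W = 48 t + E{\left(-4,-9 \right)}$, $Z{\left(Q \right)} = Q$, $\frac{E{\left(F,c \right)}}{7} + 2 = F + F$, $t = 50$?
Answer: $2461$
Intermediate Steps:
$E{\left(F,c \right)} = -14 + 14 F$ ($E{\left(F,c \right)} = -14 + 7 \left(F + F\right) = -14 + 7 \cdot 2 F = -14 + 14 F$)
$W = 2330$ ($W = 48 \cdot 50 + \left(-14 + 14 \left(-4\right)\right) = 2400 - 70 = 2330$)
$Z{\left(131 \right)} + W = 131 + 2330 = 2461$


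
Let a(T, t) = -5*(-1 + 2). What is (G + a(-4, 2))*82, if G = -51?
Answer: -4592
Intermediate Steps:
a(T, t) = -5 (a(T, t) = -5*1 = -5)
(G + a(-4, 2))*82 = (-51 - 5)*82 = -56*82 = -4592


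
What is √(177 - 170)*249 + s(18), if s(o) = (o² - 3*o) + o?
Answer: 288 + 249*√7 ≈ 946.79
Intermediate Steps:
s(o) = o² - 2*o
√(177 - 170)*249 + s(18) = √(177 - 170)*249 + 18*(-2 + 18) = √7*249 + 18*16 = 249*√7 + 288 = 288 + 249*√7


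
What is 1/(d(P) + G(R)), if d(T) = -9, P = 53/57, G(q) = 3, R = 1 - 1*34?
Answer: -1/6 ≈ -0.16667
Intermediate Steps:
R = -33 (R = 1 - 34 = -33)
P = 53/57 (P = 53*(1/57) = 53/57 ≈ 0.92982)
1/(d(P) + G(R)) = 1/(-9 + 3) = 1/(-6) = -1/6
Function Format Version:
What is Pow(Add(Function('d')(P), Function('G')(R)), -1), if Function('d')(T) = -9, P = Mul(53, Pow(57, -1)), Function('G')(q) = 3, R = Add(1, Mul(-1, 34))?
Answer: Rational(-1, 6) ≈ -0.16667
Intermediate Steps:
R = -33 (R = Add(1, -34) = -33)
P = Rational(53, 57) (P = Mul(53, Rational(1, 57)) = Rational(53, 57) ≈ 0.92982)
Pow(Add(Function('d')(P), Function('G')(R)), -1) = Pow(Add(-9, 3), -1) = Pow(-6, -1) = Rational(-1, 6)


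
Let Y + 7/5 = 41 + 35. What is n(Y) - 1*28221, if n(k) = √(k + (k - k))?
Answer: -28221 + √1865/5 ≈ -28212.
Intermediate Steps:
Y = 373/5 (Y = -7/5 + (41 + 35) = -7/5 + 76 = 373/5 ≈ 74.600)
n(k) = √k (n(k) = √(k + 0) = √k)
n(Y) - 1*28221 = √(373/5) - 1*28221 = √1865/5 - 28221 = -28221 + √1865/5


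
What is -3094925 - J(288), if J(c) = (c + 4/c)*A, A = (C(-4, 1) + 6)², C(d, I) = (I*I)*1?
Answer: -223850713/72 ≈ -3.1090e+6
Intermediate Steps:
C(d, I) = I² (C(d, I) = I²*1 = I²)
A = 49 (A = (1² + 6)² = (1 + 6)² = 7² = 49)
J(c) = 49*c + 196/c (J(c) = (c + 4/c)*49 = 49*c + 196/c)
-3094925 - J(288) = -3094925 - (49*288 + 196/288) = -3094925 - (14112 + 196*(1/288)) = -3094925 - (14112 + 49/72) = -3094925 - 1*1016113/72 = -3094925 - 1016113/72 = -223850713/72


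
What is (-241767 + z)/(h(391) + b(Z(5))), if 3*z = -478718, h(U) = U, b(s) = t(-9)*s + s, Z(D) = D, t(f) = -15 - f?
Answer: -1204019/1098 ≈ -1096.6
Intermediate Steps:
b(s) = -5*s (b(s) = (-15 - 1*(-9))*s + s = (-15 + 9)*s + s = -6*s + s = -5*s)
z = -478718/3 (z = (⅓)*(-478718) = -478718/3 ≈ -1.5957e+5)
(-241767 + z)/(h(391) + b(Z(5))) = (-241767 - 478718/3)/(391 - 5*5) = -1204019/(3*(391 - 25)) = -1204019/3/366 = -1204019/3*1/366 = -1204019/1098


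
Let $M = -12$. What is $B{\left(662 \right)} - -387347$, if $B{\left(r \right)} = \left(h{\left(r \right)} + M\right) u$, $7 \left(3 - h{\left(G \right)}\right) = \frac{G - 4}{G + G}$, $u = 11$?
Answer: $\frac{256357659}{662} \approx 3.8725 \cdot 10^{5}$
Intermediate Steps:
$h{\left(G \right)} = 3 - \frac{-4 + G}{14 G}$ ($h{\left(G \right)} = 3 - \frac{\left(G - 4\right) \frac{1}{G + G}}{7} = 3 - \frac{\left(-4 + G\right) \frac{1}{2 G}}{7} = 3 - \frac{\frac{1}{2} \frac{1}{G} \left(-4 + G\right)}{7} = 3 - \frac{-4 + G}{14 G}$)
$B{\left(r \right)} = -132 + \frac{11 \left(4 + 41 r\right)}{14 r}$ ($B{\left(r \right)} = \left(\frac{4 + 41 r}{14 r} - 12\right) 11 = \left(-12 + \frac{4 + 41 r}{14 r}\right) 11 = -132 + \frac{11 \left(4 + 41 r\right)}{14 r}$)
$B{\left(662 \right)} - -387347 = \frac{11 \left(4 - 84074\right)}{14 \cdot 662} - -387347 = \frac{11}{14} \cdot \frac{1}{662} \left(4 - 84074\right) + 387347 = \frac{11}{14} \cdot \frac{1}{662} \left(-84070\right) + 387347 = - \frac{66055}{662} + 387347 = \frac{256357659}{662}$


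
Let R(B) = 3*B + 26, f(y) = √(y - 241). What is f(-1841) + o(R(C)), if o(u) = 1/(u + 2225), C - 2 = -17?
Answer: 1/2206 + I*√2082 ≈ 0.00045331 + 45.629*I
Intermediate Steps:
C = -15 (C = 2 - 17 = -15)
f(y) = √(-241 + y)
R(B) = 26 + 3*B
o(u) = 1/(2225 + u)
f(-1841) + o(R(C)) = √(-241 - 1841) + 1/(2225 + (26 + 3*(-15))) = √(-2082) + 1/(2225 + (26 - 45)) = I*√2082 + 1/(2225 - 19) = I*√2082 + 1/2206 = 1/2206 + I*√2082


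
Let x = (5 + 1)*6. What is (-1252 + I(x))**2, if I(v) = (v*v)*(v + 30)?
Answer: 7103792656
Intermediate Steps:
x = 36 (x = 6*6 = 36)
I(v) = v**2*(30 + v)
(-1252 + I(x))**2 = (-1252 + 36**2*(30 + 36))**2 = (-1252 + 1296*66)**2 = (-1252 + 85536)**2 = 84284**2 = 7103792656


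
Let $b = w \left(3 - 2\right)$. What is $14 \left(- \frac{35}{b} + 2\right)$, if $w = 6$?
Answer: $- \frac{161}{3} \approx -53.667$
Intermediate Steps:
$b = 6$ ($b = 6 \left(3 - 2\right) = 6 \cdot 1 = 6$)
$14 \left(- \frac{35}{b} + 2\right) = 14 \left(- \frac{35}{6} + 2\right) = 14 \left(- \frac{23}{6}\right) = - \frac{161}{3}$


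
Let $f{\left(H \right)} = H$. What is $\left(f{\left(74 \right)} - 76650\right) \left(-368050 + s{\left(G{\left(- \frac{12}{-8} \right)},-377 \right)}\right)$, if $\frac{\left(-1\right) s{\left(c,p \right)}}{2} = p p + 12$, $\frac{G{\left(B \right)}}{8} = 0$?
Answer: $49952975232$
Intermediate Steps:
$G{\left(B \right)} = 0$ ($G{\left(B \right)} = 8 \cdot 0 = 0$)
$s{\left(c,p \right)} = -24 - 2 p^{2}$ ($s{\left(c,p \right)} = - 2 \left(p p + 12\right) = - 2 \left(p^{2} + 12\right) = - 2 \left(12 + p^{2}\right) = -24 - 2 p^{2}$)
$\left(f{\left(74 \right)} - 76650\right) \left(-368050 + s{\left(G{\left(- \frac{12}{-8} \right)},-377 \right)}\right) = \left(74 - 76650\right) \left(-368050 - \left(24 + 2 \left(-377\right)^{2}\right)\right) = - 76576 \left(-368050 - 284282\right) = \left(-76576\right) \left(-652332\right) = 49952975232$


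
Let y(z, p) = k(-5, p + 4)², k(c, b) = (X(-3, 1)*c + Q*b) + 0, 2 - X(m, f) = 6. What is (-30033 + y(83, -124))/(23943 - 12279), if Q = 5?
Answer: 306367/11664 ≈ 26.266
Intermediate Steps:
X(m, f) = -4 (X(m, f) = 2 - 1*6 = 2 - 6 = -4)
k(c, b) = -4*c + 5*b (k(c, b) = (-4*c + 5*b) + 0 = -4*c + 5*b)
y(z, p) = (40 + 5*p)² (y(z, p) = (-4*(-5) + 5*(p + 4))² = (20 + 5*(4 + p))² = (20 + (20 + 5*p))² = (40 + 5*p)²)
(-30033 + y(83, -124))/(23943 - 12279) = (-30033 + 25*(8 - 124)²)/(23943 - 12279) = (-30033 + 25*(-116)²)/11664 = (-30033 + 25*13456)*(1/11664) = (-30033 + 336400)*(1/11664) = 306367*(1/11664) = 306367/11664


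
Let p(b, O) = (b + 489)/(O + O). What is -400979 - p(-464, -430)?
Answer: -68968383/172 ≈ -4.0098e+5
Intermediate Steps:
p(b, O) = (489 + b)/(2*O) (p(b, O) = (489 + b)/((2*O)) = (489 + b)*(1/(2*O)) = (489 + b)/(2*O))
-400979 - p(-464, -430) = -400979 - (489 - 464)/(2*(-430)) = -400979 - (-1)*25/(2*430) = -400979 - 1*(-5/172) = -400979 + 5/172 = -68968383/172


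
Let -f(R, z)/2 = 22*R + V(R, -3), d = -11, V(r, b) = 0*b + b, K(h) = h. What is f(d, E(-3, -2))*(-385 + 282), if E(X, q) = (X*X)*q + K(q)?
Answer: -50470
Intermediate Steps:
V(r, b) = b (V(r, b) = 0 + b = b)
E(X, q) = q + q*X**2 (E(X, q) = (X*X)*q + q = X**2*q + q = q*X**2 + q = q + q*X**2)
f(R, z) = 6 - 44*R (f(R, z) = -2*(22*R - 3) = -2*(-3 + 22*R) = 6 - 44*R)
f(d, E(-3, -2))*(-385 + 282) = (6 - 44*(-11))*(-385 + 282) = (6 + 484)*(-103) = 490*(-103) = -50470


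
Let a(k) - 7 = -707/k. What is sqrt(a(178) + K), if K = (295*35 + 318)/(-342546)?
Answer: 2*sqrt(174095448016155)/15243297 ≈ 1.7312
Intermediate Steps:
a(k) = 7 - 707/k
K = -10643/342546 (K = (10325 + 318)*(-1/342546) = 10643*(-1/342546) = -10643/342546 ≈ -0.031070)
sqrt(a(178) + K) = sqrt((7 - 707/178) - 10643/342546) = sqrt(539/178 - 10643/342546) = sqrt(45684460/15243297) = 2*sqrt(174095448016155)/15243297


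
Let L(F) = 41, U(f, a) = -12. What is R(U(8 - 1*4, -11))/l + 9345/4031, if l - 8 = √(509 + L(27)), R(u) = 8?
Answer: 2141843/979533 + 20*√22/243 ≈ 2.5726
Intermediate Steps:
l = 8 + 5*√22 (l = 8 + √(509 + 41) = 8 + √550 = 8 + 5*√22 ≈ 31.452)
R(U(8 - 1*4, -11))/l + 9345/4031 = 8/(8 + 5*√22) + 9345/4031 = 9345/4031 + 8/(8 + 5*√22)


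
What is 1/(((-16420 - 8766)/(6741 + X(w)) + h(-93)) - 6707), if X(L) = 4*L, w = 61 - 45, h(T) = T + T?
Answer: -6805/46932051 ≈ -0.00014500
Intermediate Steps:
h(T) = 2*T
w = 16
1/(((-16420 - 8766)/(6741 + X(w)) + h(-93)) - 6707) = 1/(((-16420 - 8766)/(6741 + 4*16) + 2*(-93)) - 6707) = 1/((-25186/(6741 + 64) - 186) - 6707) = 1/((-25186/6805 - 186) - 6707) = 1/(-1290916/6805 - 6707) = 1/(-46932051/6805) = -6805/46932051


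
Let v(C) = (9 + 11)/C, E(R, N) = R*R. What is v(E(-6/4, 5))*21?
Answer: 560/3 ≈ 186.67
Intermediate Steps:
E(R, N) = R**2
v(C) = 20/C
v(E(-6/4, 5))*21 = (20/((-6/4)**2))*21 = (20/((-6*1/4)**2))*21 = (20/((-3/2)**2))*21 = (20/(9/4))*21 = (20*(4/9))*21 = (80/9)*21 = 560/3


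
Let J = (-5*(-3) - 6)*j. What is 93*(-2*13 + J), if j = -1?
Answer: -3255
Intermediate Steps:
J = -9 (J = (-5*(-3) - 6)*(-1) = (15 - 6)*(-1) = 9*(-1) = -9)
93*(-2*13 + J) = 93*(-2*13 - 9) = 93*(-26 - 9) = 93*(-35) = -3255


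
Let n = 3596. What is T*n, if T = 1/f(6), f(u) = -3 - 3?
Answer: -1798/3 ≈ -599.33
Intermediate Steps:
f(u) = -6
T = -1/6 (T = 1/(-6) = -1/6 ≈ -0.16667)
T*n = -1/6*3596 = -1798/3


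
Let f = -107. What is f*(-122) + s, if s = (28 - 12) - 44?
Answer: 13026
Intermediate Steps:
s = -28 (s = 16 - 44 = -28)
f*(-122) + s = -107*(-122) - 28 = 13054 - 28 = 13026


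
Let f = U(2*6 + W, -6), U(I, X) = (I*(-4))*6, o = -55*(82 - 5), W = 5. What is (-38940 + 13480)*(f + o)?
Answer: 118210780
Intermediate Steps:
o = -4235 (o = -55*77 = -4235)
U(I, X) = -24*I (U(I, X) = -4*I*6 = -24*I)
f = -408 (f = -24*(2*6 + 5) = -24*(12 + 5) = -24*17 = -408)
(-38940 + 13480)*(f + o) = (-38940 + 13480)*(-408 - 4235) = -25460*(-4643) = 118210780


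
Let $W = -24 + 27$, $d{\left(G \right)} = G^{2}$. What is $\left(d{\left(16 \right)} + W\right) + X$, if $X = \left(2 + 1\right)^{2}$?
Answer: $268$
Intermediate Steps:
$X = 9$ ($X = 3^{2} = 9$)
$W = 3$
$\left(d{\left(16 \right)} + W\right) + X = \left(16^{2} + 3\right) + 9 = \left(256 + 3\right) + 9 = 259 + 9 = 268$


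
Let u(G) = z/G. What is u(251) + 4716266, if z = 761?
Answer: 1183783527/251 ≈ 4.7163e+6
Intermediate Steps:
u(G) = 761/G
u(251) + 4716266 = 761/251 + 4716266 = 1183783527/251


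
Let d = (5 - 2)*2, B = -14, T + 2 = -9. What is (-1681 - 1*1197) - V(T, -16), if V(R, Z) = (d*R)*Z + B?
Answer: -3920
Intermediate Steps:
T = -11 (T = -2 - 9 = -11)
d = 6 (d = 3*2 = 6)
V(R, Z) = -14 + 6*R*Z (V(R, Z) = (6*R)*Z - 14 = 6*R*Z - 14 = -14 + 6*R*Z)
(-1681 - 1*1197) - V(T, -16) = (-1681 - 1*1197) - (-14 + 6*(-11)*(-16)) = (-1681 - 1197) - (-14 + 1056) = -2878 - 1*1042 = -2878 - 1042 = -3920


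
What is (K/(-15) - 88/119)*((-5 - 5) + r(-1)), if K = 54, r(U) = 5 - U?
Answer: 10328/595 ≈ 17.358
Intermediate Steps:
(K/(-15) - 88/119)*((-5 - 5) + r(-1)) = (54/(-15) - 88/119)*((-5 - 5) + (5 - 1*(-1))) = (54*(-1/15) - 88*1/119)*(-10 + (5 + 1)) = (-18/5 - 88/119)*(-10 + 6) = -2582/595*(-4) = 10328/595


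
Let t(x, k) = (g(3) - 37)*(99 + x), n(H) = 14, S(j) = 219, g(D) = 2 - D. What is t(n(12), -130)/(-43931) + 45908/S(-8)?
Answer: 2017724734/9620889 ≈ 209.72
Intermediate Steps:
t(x, k) = -3762 - 38*x (t(x, k) = ((2 - 1*3) - 37)*(99 + x) = ((2 - 3) - 37)*(99 + x) = (-1 - 37)*(99 + x) = -38*(99 + x) = -3762 - 38*x)
t(n(12), -130)/(-43931) + 45908/S(-8) = (-3762 - 38*14)/(-43931) + 45908/219 = (-3762 - 532)*(-1/43931) + 45908*(1/219) = -4294*(-1/43931) + 45908/219 = 4294/43931 + 45908/219 = 2017724734/9620889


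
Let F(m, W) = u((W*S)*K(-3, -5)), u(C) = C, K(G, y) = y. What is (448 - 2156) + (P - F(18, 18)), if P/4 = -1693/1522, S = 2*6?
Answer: -481294/761 ≈ -632.45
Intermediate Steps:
S = 12
F(m, W) = -60*W (F(m, W) = (W*12)*(-5) = (12*W)*(-5) = -60*W)
P = -3386/761 (P = 4*(-1693/1522) = -3386/761 ≈ -4.4494)
(448 - 2156) + (P - F(18, 18)) = (448 - 2156) + (-3386/761 - (-60)*18) = -1708 + (-3386/761 - 1*(-1080)) = -1708 + (-3386/761 + 1080) = -1708 + 818494/761 = -481294/761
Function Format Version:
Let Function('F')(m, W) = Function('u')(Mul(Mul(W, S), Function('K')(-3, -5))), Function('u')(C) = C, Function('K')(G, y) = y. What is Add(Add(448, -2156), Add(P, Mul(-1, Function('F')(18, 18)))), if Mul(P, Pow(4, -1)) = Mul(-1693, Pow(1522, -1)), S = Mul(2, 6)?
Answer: Rational(-481294, 761) ≈ -632.45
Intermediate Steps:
S = 12
Function('F')(m, W) = Mul(-60, W) (Function('F')(m, W) = Mul(Mul(W, 12), -5) = Mul(Mul(12, W), -5) = Mul(-60, W))
P = Rational(-3386, 761) (P = Mul(4, Mul(-1693, Pow(1522, -1))) = Mul(4, Mul(-1693, Rational(1, 1522))) = Mul(4, Rational(-1693, 1522)) = Rational(-3386, 761) ≈ -4.4494)
Add(Add(448, -2156), Add(P, Mul(-1, Function('F')(18, 18)))) = Add(Add(448, -2156), Add(Rational(-3386, 761), Mul(-1, Mul(-60, 18)))) = Add(-1708, Add(Rational(-3386, 761), Mul(-1, -1080))) = Add(-1708, Add(Rational(-3386, 761), 1080)) = Add(-1708, Rational(818494, 761)) = Rational(-481294, 761)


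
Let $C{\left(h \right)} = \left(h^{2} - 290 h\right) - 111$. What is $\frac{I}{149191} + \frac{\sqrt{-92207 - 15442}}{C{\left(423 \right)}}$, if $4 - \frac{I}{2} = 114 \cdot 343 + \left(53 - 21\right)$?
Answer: $- \frac{11180}{21313} + \frac{3 i \sqrt{1329}}{18716} \approx -0.52456 + 0.0058435 i$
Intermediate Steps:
$C{\left(h \right)} = -111 + h^{2} - 290 h$
$I = -78260$ ($I = 8 - 2 \left(114 \cdot 343 + \left(53 - 21\right)\right) = 8 - 2 \left(39102 + 32\right) = 8 - 78268 = -78260$)
$\frac{I}{149191} + \frac{\sqrt{-92207 - 15442}}{C{\left(423 \right)}} = - \frac{78260}{149191} + \frac{\sqrt{-92207 - 15442}}{-111 + 423^{2} - 122670} = \left(-78260\right) \frac{1}{149191} + \frac{\sqrt{-107649}}{-111 + 178929 - 122670} = - \frac{11180}{21313} + \frac{9 i \sqrt{1329}}{56148} = - \frac{11180}{21313} + 9 i \sqrt{1329} \cdot \frac{1}{56148} = - \frac{11180}{21313} + \frac{3 i \sqrt{1329}}{18716}$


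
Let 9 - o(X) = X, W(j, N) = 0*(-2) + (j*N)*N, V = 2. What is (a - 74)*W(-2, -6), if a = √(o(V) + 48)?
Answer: 5328 - 72*√55 ≈ 4794.0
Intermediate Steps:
W(j, N) = j*N² (W(j, N) = 0 + (N*j)*N = 0 + j*N² = j*N²)
o(X) = 9 - X
a = √55 (a = √((9 - 1*2) + 48) = √((9 - 2) + 48) = √(7 + 48) = √55 ≈ 7.4162)
(a - 74)*W(-2, -6) = (√55 - 74)*(-2*(-6)²) = (-74 + √55)*(-2*36) = (-74 + √55)*(-72) = 5328 - 72*√55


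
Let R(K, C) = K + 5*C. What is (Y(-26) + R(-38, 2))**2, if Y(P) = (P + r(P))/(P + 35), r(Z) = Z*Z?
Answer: 158404/81 ≈ 1955.6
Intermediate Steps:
r(Z) = Z**2
Y(P) = (P + P**2)/(35 + P) (Y(P) = (P + P**2)/(P + 35) = (P + P**2)/(35 + P))
(Y(-26) + R(-38, 2))**2 = (-26*(1 - 26)/(35 - 26) + (-38 + 5*2))**2 = (-26*(-25)/9 + (-38 + 10))**2 = (-26*1/9*(-25) - 28)**2 = (650/9 - 28)**2 = (398/9)**2 = 158404/81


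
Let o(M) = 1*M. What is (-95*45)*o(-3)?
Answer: 12825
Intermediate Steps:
o(M) = M
(-95*45)*o(-3) = -95*45*(-3) = -4275*(-3) = 12825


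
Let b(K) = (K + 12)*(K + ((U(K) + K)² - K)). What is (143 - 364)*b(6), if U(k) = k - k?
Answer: -143208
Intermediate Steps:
U(k) = 0
b(K) = K²*(12 + K) (b(K) = (K + 12)*(K + ((0 + K)² - K)) = (12 + K)*(K + (K² - K)) = (12 + K)*K² = K²*(12 + K))
(143 - 364)*b(6) = (143 - 364)*(6²*(12 + 6)) = -7956*18 = -221*648 = -143208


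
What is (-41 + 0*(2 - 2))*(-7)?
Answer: 287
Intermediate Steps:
(-41 + 0*(2 - 2))*(-7) = (-41 + 0*0)*(-7) = (-41 + 0)*(-7) = -41*(-7) = 287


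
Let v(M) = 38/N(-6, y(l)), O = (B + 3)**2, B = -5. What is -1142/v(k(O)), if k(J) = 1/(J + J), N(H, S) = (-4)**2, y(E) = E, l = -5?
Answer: -9136/19 ≈ -480.84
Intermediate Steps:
N(H, S) = 16
O = 4 (O = (-5 + 3)**2 = (-2)**2 = 4)
k(J) = 1/(2*J)
v(M) = 19/8 (v(M) = 38/16 = 38*(1/16) = 19/8)
-1142/v(k(O)) = -1142/19/8 = -1142*8/19 = -9136/19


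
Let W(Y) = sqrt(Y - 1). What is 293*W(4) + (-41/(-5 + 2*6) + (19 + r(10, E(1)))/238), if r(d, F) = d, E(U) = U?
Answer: -195/34 + 293*sqrt(3) ≈ 501.76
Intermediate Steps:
W(Y) = sqrt(-1 + Y)
293*W(4) + (-41/(-5 + 2*6) + (19 + r(10, E(1)))/238) = 293*sqrt(-1 + 4) + (-41/(-5 + 2*6) + (19 + 10)/238) = 293*sqrt(3) + (-41/(-5 + 12) + 29*(1/238)) = 293*sqrt(3) + (-41/7 + 29/238) = 293*sqrt(3) - 195/34 = -195/34 + 293*sqrt(3)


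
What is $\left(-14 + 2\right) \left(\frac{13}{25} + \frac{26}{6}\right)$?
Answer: $- \frac{1456}{25} \approx -58.24$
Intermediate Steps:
$\left(-14 + 2\right) \left(\frac{13}{25} + \frac{26}{6}\right) = - 12 \left(13 \cdot \frac{1}{25} + 26 \cdot \frac{1}{6}\right) = - 12 \left(\frac{13}{25} + \frac{13}{3}\right) = \left(-12\right) \frac{364}{75} = - \frac{1456}{25}$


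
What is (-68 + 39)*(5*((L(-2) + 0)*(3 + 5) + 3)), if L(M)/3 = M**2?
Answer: -14355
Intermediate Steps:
L(M) = 3*M**2
(-68 + 39)*(5*((L(-2) + 0)*(3 + 5) + 3)) = (-68 + 39)*(5*((3*(-2)**2 + 0)*(3 + 5) + 3)) = -145*((3*4 + 0)*8 + 3) = -145*((12 + 0)*8 + 3) = -145*(12*8 + 3) = -145*(96 + 3) = -145*99 = -29*495 = -14355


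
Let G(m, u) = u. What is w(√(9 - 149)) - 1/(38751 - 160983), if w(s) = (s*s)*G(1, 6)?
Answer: -102674879/122232 ≈ -840.00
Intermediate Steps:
w(s) = 6*s² (w(s) = (s*s)*6 = s²*6 = 6*s²)
w(√(9 - 149)) - 1/(38751 - 160983) = 6*(√(9 - 149))² - 1/(38751 - 160983) = 6*(√(-140))² - 1/(-122232) = 6*(2*I*√35)² - 1*(-1/122232) = 6*(-140) + 1/122232 = -840 + 1/122232 = -102674879/122232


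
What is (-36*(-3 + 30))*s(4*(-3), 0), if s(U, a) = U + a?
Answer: 11664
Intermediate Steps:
(-36*(-3 + 30))*s(4*(-3), 0) = (-36*(-3 + 30))*(4*(-3) + 0) = (-36*27)*(-12 + 0) = -972*(-12) = 11664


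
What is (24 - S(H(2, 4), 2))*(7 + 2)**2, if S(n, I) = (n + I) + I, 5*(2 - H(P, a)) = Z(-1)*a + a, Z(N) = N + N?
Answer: 6966/5 ≈ 1393.2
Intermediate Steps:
Z(N) = 2*N
H(P, a) = 2 + a/5 (H(P, a) = 2 - ((2*(-1))*a + a)/5 = 2 - (-2*a + a)/5 = 2 - (-1)*a/5 = 2 + a/5)
S(n, I) = n + 2*I (S(n, I) = (I + n) + I = n + 2*I)
(24 - S(H(2, 4), 2))*(7 + 2)**2 = (24 - ((2 + (1/5)*4) + 2*2))*(7 + 2)**2 = (24 - ((2 + 4/5) + 4))*9**2 = (24 - (14/5 + 4))*81 = (24 - 1*34/5)*81 = (24 - 34/5)*81 = (86/5)*81 = 6966/5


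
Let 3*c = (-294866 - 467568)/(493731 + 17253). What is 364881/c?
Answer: -5950479348/8111 ≈ -7.3363e+5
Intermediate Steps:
c = -8111/16308 (c = ((-294866 - 467568)/(493731 + 17253))/3 = (-762434/510984)/3 = (-762434*1/510984)/3 = (⅓)*(-8111/5436) = -8111/16308 ≈ -0.49736)
364881/c = 364881/(-8111/16308) = 364881*(-16308/8111) = -5950479348/8111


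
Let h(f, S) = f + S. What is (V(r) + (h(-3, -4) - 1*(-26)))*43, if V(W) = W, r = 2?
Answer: 903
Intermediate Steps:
h(f, S) = S + f
(V(r) + (h(-3, -4) - 1*(-26)))*43 = (2 + ((-4 - 3) - 1*(-26)))*43 = (2 + (-7 + 26))*43 = (2 + 19)*43 = 21*43 = 903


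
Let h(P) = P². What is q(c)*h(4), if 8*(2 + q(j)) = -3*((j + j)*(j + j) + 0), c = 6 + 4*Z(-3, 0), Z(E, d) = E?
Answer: -896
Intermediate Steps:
c = -6 (c = 6 + 4*(-3) = 6 - 12 = -6)
q(j) = -2 - 3*j²/2 (q(j) = -2 + (-3*((j + j)*(j + j) + 0))/8 = -2 + (-3*((2*j)*(2*j) + 0))/8 = -2 + (-3*(4*j² + 0))/8 = -2 + (-12*j²)/8 = -2 - 3*j²/2)
q(c)*h(4) = (-2 - 3/2*(-6)²)*4² = (-2 - 3/2*36)*16 = (-2 - 54)*16 = -56*16 = -896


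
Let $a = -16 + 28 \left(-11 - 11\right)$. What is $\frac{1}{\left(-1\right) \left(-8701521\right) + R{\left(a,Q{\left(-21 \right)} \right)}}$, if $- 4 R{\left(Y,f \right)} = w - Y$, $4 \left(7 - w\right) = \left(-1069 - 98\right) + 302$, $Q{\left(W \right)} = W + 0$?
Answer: $\frac{16}{139220915} \approx 1.1493 \cdot 10^{-7}$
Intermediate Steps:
$Q{\left(W \right)} = W$
$w = \frac{893}{4}$ ($w = 7 - \frac{\left(-1069 - 98\right) + 302}{4} = 7 - \frac{-1167 + 302}{4} = 7 - - \frac{865}{4} = 7 + \frac{865}{4} = \frac{893}{4} \approx 223.25$)
$a = -632$ ($a = -16 + 28 \left(-22\right) = -16 - 616 = -632$)
$R{\left(Y,f \right)} = - \frac{893}{16} + \frac{Y}{4}$ ($R{\left(Y,f \right)} = - \frac{\frac{893}{4} - Y}{4} = - \frac{893}{16} + \frac{Y}{4}$)
$\frac{1}{\left(-1\right) \left(-8701521\right) + R{\left(a,Q{\left(-21 \right)} \right)}} = \frac{1}{\left(-1\right) \left(-8701521\right) + \left(- \frac{893}{16} + \frac{1}{4} \left(-632\right)\right)} = \frac{1}{8701521 - \frac{3421}{16}} = \frac{1}{\frac{139220915}{16}} = \frac{16}{139220915}$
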